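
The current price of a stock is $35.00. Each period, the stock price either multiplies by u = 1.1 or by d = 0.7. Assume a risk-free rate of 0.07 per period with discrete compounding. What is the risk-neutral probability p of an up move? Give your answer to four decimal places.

p = 0.9250

Risk-neutral probability p = (1 + 0.07 − 0.7)/(1.1 − 0.7) = 0.3700/0.4000 = 0.9250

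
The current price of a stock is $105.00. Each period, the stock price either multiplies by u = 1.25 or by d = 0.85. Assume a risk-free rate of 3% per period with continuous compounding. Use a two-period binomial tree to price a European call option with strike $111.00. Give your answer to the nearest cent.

Risk-neutral probability p = (e^0.03 − 0.85)/(1.25 − 0.85) = 0.1805/0.4000 = 0.4511
Terminal stock prices: S_uu = 164.1, S_ud = 111.6, S_dd = 75.86
Terminal payoffs (S − K): max(53.06, 0) = 53.06, max(0.5625, 0) = 0.5625, max(-35.14, 0) = 0
Node u (S = 131.2): V_u = e^(−0.03)·[0.4511·53.0625 + 0.5489·0.5625] = 23.5305
Node d (S = 89.25): V_d = e^(−0.03)·[0.4511·0.5625 + 0.5489·0.0000] = 0.2463
Node 0 (S = 105): V_0 = e^(−0.03)·[0.4511·23.5305 + 0.5489·0.2463] = 10.4329

$10.43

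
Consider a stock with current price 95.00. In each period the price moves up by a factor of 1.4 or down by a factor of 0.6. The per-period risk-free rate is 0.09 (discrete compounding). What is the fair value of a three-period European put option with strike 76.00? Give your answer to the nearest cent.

Risk-neutral probability p = (1 + 0.09 − 0.6)/(1.4 − 0.6) = 0.4900/0.8000 = 0.6125
Terminal stock prices: S_uuu = 260.7, S_uud = 111.7, S_udd = 47.88, S_ddd = 20.52
Terminal payoffs (K − S): max(-184.7, 0) = 0, max(-35.72, 0) = 0, max(28.12, 0) = 28.12, max(55.48, 0) = 55.48
Node uu (S = 186.2): V_uu = 1/1.09·[0.6125·0.0000 + 0.3875·0.0000] = 0.0000
Node ud (S = 79.8): V_ud = 1/1.09·[0.6125·0.0000 + 0.3875·28.1200] = 9.9968
Node dd (S = 34.2): V_dd = 1/1.09·[0.6125·28.1200 + 0.3875·55.4800] = 35.5248
Node u (S = 133): V_u = 1/1.09·[0.6125·0.0000 + 0.3875·9.9968] = 3.5539
Node d (S = 57): V_d = 1/1.09·[0.6125·9.9968 + 0.3875·35.5248] = 18.2467
Node 0 (S = 95): V_0 = 1/1.09·[0.6125·3.5539 + 0.3875·18.2467] = 8.4838

8.48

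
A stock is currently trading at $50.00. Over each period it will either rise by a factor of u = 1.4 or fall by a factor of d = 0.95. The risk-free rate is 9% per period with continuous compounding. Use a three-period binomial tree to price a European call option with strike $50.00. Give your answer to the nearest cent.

$13.54

Risk-neutral probability p = (e^0.09 − 0.95)/(1.4 − 0.95) = 0.1442/0.4500 = 0.3204
Terminal stock prices: S_uuu = 137.2, S_uud = 93.1, S_udd = 63.17, S_ddd = 42.87
Terminal payoffs (S − K): max(87.2, 0) = 87.2, max(43.1, 0) = 43.1, max(13.17, 0) = 13.17, max(-7.131, 0) = 0
Node uu (S = 98): V_uu = e^(−0.09)·[0.3204·87.2000 + 0.6796·43.1000] = 52.3034
Node ud (S = 66.5): V_ud = e^(−0.09)·[0.3204·43.1000 + 0.6796·13.1750] = 20.8034
Node dd (S = 45.12): V_dd = e^(−0.09)·[0.3204·13.1750 + 0.6796·0.0000] = 3.8578
Node u (S = 70): V_u = e^(−0.09)·[0.3204·52.3034 + 0.6796·20.8034] = 28.2365
Node d (S = 47.5): V_d = e^(−0.09)·[0.3204·20.8034 + 0.6796·3.8578] = 8.4876
Node 0 (S = 50): V_0 = e^(−0.09)·[0.3204·28.2365 + 0.6796·8.4876] = 13.5398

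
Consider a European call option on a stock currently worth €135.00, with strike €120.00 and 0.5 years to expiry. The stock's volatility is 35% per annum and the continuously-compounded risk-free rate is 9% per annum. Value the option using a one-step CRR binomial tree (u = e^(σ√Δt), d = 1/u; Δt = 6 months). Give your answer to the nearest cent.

CRR parameters: u = e^(σ√Δt) = e^(0.35·√0.5) = 1.2808, d = 1/u = 0.7808
Per-period rate: rΔt = 0.09·0.5 = 0.045, so R = e^0.045 = 1.0460
Risk-neutral probability p = (e^0.045 − 0.7808)/(1.2808 − 0.7808) = 0.2653/0.5000 = 0.5305
Terminal stock prices: S_u = 172.9, S_d = 105.4
Terminal payoffs (S − K): max(52.91, 0) = 52.91, max(-14.6, 0) = 0
Node 0 (S = 135): V_0 = e^(−0.045)·[0.5305·52.9084 + 0.4695·0.0000] = 26.8323

€26.83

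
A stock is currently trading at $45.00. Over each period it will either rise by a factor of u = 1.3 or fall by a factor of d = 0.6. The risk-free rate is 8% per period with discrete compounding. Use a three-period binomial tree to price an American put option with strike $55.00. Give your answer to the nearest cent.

Risk-neutral probability p = (1 + 0.08 − 0.6)/(1.3 − 0.6) = 0.4800/0.7000 = 0.6857
Terminal stock prices: S_uuu = 98.87, S_uud = 45.63, S_udd = 21.06, S_ddd = 9.72
Terminal payoffs (K − S): max(-43.87, 0) = 0, max(9.37, 0) = 9.37, max(33.94, 0) = 33.94, max(45.28, 0) = 45.28
Node uu (S = 76.05): continuation = 1/1.08·[0.6857·0.0000 + 0.3143·9.3700] = 2.7267; exercise value = 0.0000 ≤ continuation, so V_uu = 2.7267
Node ud (S = 35.1): continuation = 1/1.08·[0.6857·9.3700 + 0.3143·33.9400] = 15.8259; exercise value = 19.9000 > continuation, so V_ud = 19.9000 (exercise)
Node dd (S = 16.2): continuation = 1/1.08·[0.6857·33.9400 + 0.3143·45.2800] = 34.7259; exercise value = 38.8000 > continuation, so V_dd = 38.8000 (exercise)
Node u (S = 58.5): continuation = 1/1.08·[0.6857·2.7267 + 0.3143·19.9000] = 7.5223; exercise value = 0.0000 ≤ continuation, so V_u = 7.5223
Node d (S = 27): continuation = 1/1.08·[0.6857·19.9000 + 0.3143·38.8000] = 23.9259; exercise value = 28.0000 > continuation, so V_d = 28.0000 (exercise)
Node 0 (S = 45): continuation = 1/1.08·[0.6857·7.5223 + 0.3143·28.0000] = 12.9242; exercise value = 10.0000 ≤ continuation, so V_0 = 12.9242

$12.92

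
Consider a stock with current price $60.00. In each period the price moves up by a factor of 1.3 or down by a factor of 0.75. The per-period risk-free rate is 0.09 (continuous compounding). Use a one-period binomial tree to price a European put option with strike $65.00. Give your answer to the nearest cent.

$6.84

Risk-neutral probability p = (e^0.09 − 0.75)/(1.3 − 0.75) = 0.3442/0.5500 = 0.6258
Terminal stock prices: S_u = 78, S_d = 45
Terminal payoffs (K − S): max(-13, 0) = 0, max(20, 0) = 20
Node 0 (S = 60): V_0 = e^(−0.09)·[0.6258·0.0000 + 0.3742·20.0000] = 6.8404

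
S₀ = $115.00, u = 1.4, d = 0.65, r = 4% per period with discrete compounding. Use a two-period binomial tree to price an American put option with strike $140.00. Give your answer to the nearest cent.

Risk-neutral probability p = (1 + 0.04 − 0.65)/(1.4 − 0.65) = 0.3900/0.7500 = 0.5200
Terminal stock prices: S_uu = 225.4, S_ud = 104.7, S_dd = 48.59
Terminal payoffs (K − S): max(-85.4, 0) = 0, max(35.35, 0) = 35.35, max(91.41, 0) = 91.41
Node u (S = 161): continuation = 1/1.04·[0.5200·0.0000 + 0.4800·35.3500] = 16.3154; exercise value = 0.0000 ≤ continuation, so V_u = 16.3154
Node d (S = 74.75): continuation = 1/1.04·[0.5200·35.3500 + 0.4800·91.4125] = 59.8654; exercise value = 65.2500 > continuation, so V_d = 65.2500 (exercise)
Node 0 (S = 115): continuation = 1/1.04·[0.5200·16.3154 + 0.4800·65.2500] = 38.2731; exercise value = 25.0000 ≤ continuation, so V_0 = 38.2731

$38.27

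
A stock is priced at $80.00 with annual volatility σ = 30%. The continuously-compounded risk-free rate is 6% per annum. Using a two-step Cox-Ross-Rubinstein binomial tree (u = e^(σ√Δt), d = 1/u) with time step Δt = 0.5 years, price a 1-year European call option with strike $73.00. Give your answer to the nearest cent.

$15.76

CRR parameters: u = e^(σ√Δt) = e^(0.3·√0.5) = 1.2363, d = 1/u = 0.8089
Per-period rate: rΔt = 0.06·0.5 = 0.03, so R = e^0.03 = 1.0305
Risk-neutral probability p = (e^0.03 − 0.8089)/(1.2363 − 0.8089) = 0.2216/0.4275 = 0.5184
Terminal stock prices: S_uu = 122.3, S_ud = 80, S_dd = 52.34
Terminal payoffs (S − K): max(49.28, 0) = 49.28, max(7, 0) = 7, max(-20.66, 0) = 0
Node u (S = 98.9): V_u = e^(−0.03)·[0.5184·49.2772 + 0.4816·7.0000] = 28.0624
Node d (S = 64.71): V_d = e^(−0.03)·[0.5184·7.0000 + 0.4816·0.0000] = 3.5216
Node 0 (S = 80): V_0 = e^(−0.03)·[0.5184·28.0624 + 0.4816·3.5216] = 15.7638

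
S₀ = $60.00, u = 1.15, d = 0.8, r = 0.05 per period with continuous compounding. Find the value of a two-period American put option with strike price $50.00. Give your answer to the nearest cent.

$0.84

Risk-neutral probability p = (e^0.05 − 0.8)/(1.15 − 0.8) = 0.2513/0.3500 = 0.7179
Terminal stock prices: S_uu = 79.35, S_ud = 55.2, S_dd = 38.4
Terminal payoffs (K − S): max(-29.35, 0) = 0, max(-5.2, 0) = 0, max(11.6, 0) = 11.6
Node u (S = 69): continuation = e^(−0.05)·[0.7179·0.0000 + 0.2821·0.0000] = 0.0000; exercise value = 0.0000 ≤ continuation, so V_u = 0.0000
Node d (S = 48): continuation = e^(−0.05)·[0.7179·0.0000 + 0.2821·11.6000] = 3.1126; exercise value = 2.0000 ≤ continuation, so V_d = 3.1126
Node 0 (S = 60): continuation = e^(−0.05)·[0.7179·0.0000 + 0.2821·3.1126] = 0.8352; exercise value = 0.0000 ≤ continuation, so V_0 = 0.8352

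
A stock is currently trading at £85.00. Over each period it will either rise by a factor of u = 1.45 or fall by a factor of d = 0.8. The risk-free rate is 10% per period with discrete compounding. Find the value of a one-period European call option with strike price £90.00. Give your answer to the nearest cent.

Risk-neutral probability p = (1 + 0.1 − 0.8)/(1.45 − 0.8) = 0.3000/0.6500 = 0.4615
Terminal stock prices: S_u = 123.2, S_d = 68
Terminal payoffs (S − K): max(33.25, 0) = 33.25, max(-22, 0) = 0
Node 0 (S = 85): V_0 = 1/1.1·[0.4615·33.2500 + 0.5385·0.0000] = 13.9510

£13.95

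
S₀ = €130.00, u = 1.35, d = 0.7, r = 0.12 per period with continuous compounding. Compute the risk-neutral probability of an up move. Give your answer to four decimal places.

p = 0.6577

Risk-neutral probability p = (e^0.12 − 0.7)/(1.35 − 0.7) = 0.4275/0.6500 = 0.6577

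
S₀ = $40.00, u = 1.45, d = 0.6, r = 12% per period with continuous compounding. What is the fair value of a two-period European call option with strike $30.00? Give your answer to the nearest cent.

$18.17

Risk-neutral probability p = (e^0.12 − 0.6)/(1.45 − 0.6) = 0.5275/0.8500 = 0.6206
Terminal stock prices: S_uu = 84.1, S_ud = 34.8, S_dd = 14.4
Terminal payoffs (S − K): max(54.1, 0) = 54.1, max(4.8, 0) = 4.8, max(-15.6, 0) = 0
Node u (S = 58): V_u = e^(−0.12)·[0.6206·54.1000 + 0.3794·4.8000] = 31.3924
Node d (S = 24): V_d = e^(−0.12)·[0.6206·4.8000 + 0.3794·0.0000] = 2.6420
Node 0 (S = 40): V_0 = e^(−0.12)·[0.6206·31.3924 + 0.3794·2.6420] = 18.1677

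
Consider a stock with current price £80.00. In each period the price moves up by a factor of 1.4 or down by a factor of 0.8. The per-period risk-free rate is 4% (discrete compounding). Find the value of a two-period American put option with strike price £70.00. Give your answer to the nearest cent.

£6.26

Risk-neutral probability p = (1 + 0.04 − 0.8)/(1.4 − 0.8) = 0.2400/0.6000 = 0.4000
Terminal stock prices: S_uu = 156.8, S_ud = 89.6, S_dd = 51.2
Terminal payoffs (K − S): max(-86.8, 0) = 0, max(-19.6, 0) = 0, max(18.8, 0) = 18.8
Node u (S = 112): continuation = 1/1.04·[0.4000·0.0000 + 0.6000·0.0000] = 0.0000; exercise value = 0.0000 ≤ continuation, so V_u = 0.0000
Node d (S = 64): continuation = 1/1.04·[0.4000·0.0000 + 0.6000·18.8000] = 10.8462; exercise value = 6.0000 ≤ continuation, so V_d = 10.8462
Node 0 (S = 80): continuation = 1/1.04·[0.4000·0.0000 + 0.6000·10.8462] = 6.2574; exercise value = 0.0000 ≤ continuation, so V_0 = 6.2574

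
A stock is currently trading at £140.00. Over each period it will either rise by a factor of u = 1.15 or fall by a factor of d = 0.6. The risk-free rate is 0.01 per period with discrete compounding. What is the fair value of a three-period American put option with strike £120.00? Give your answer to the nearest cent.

Risk-neutral probability p = (1 + 0.01 − 0.6)/(1.15 − 0.6) = 0.4100/0.5500 = 0.7455
Terminal stock prices: S_uuu = 212.9, S_uud = 111.1, S_udd = 57.96, S_ddd = 30.24
Terminal payoffs (K − S): max(-92.92, 0) = 0, max(8.91, 0) = 8.91, max(62.04, 0) = 62.04, max(89.76, 0) = 89.76
Node uu (S = 185.1): continuation = 1/1.01·[0.7455·0.0000 + 0.2545·8.9100] = 2.2455; exercise value = 0.0000 ≤ continuation, so V_uu = 2.2455
Node ud (S = 96.6): continuation = 1/1.01·[0.7455·8.9100 + 0.2545·62.0400] = 22.2119; exercise value = 23.4000 > continuation, so V_ud = 23.4000 (exercise)
Node dd (S = 50.4): continuation = 1/1.01·[0.7455·62.0400 + 0.2545·89.7600] = 68.4119; exercise value = 69.6000 > continuation, so V_dd = 69.6000 (exercise)
Node u (S = 161): continuation = 1/1.01·[0.7455·2.2455 + 0.2545·23.4000] = 7.5548; exercise value = 0.0000 ≤ continuation, so V_u = 7.5548
Node d (S = 84): continuation = 1/1.01·[0.7455·23.4000 + 0.2545·69.6000] = 34.8119; exercise value = 36.0000 > continuation, so V_d = 36.0000 (exercise)
Node 0 (S = 140): continuation = 1/1.01·[0.7455·7.5548 + 0.2545·36.0000] = 14.6489; exercise value = 0.0000 ≤ continuation, so V_0 = 14.6489

£14.65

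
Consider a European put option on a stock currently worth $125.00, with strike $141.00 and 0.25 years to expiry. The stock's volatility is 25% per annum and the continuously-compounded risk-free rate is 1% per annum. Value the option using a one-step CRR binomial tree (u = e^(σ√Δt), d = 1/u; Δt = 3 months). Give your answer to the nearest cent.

CRR parameters: u = e^(σ√Δt) = e^(0.25·√0.25) = 1.1331, d = 1/u = 0.8825
Per-period rate: rΔt = 0.01·0.25 = 0.0025, so R = e^0.0025 = 1.0025
Risk-neutral probability p = (e^0.0025 − 0.8825)/(1.1331 − 0.8825) = 0.1200/0.2507 = 0.4788
Terminal stock prices: S_u = 141.6, S_d = 110.3
Terminal payoffs (K − S): max(-0.6436, 0) = 0, max(30.69, 0) = 30.69
Node 0 (S = 125): V_0 = e^(−0.0025)·[0.4788·0.0000 + 0.5212·30.6879] = 15.9553

$15.96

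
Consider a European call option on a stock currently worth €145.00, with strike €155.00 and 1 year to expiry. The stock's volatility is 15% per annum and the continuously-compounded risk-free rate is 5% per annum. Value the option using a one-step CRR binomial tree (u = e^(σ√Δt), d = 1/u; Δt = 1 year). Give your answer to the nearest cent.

€8.11

CRR parameters: u = e^(σ√Δt) = e^(0.15·√1) = 1.1618, d = 1/u = 0.8607
Per-period rate: rΔt = 0.05·1 = 0.05, so R = e^0.05 = 1.0513
Risk-neutral probability p = (e^0.05 − 0.8607)/(1.1618 − 0.8607) = 0.1906/0.3011 = 0.6328
Terminal stock prices: S_u = 168.5, S_d = 124.8
Terminal payoffs (S − K): max(13.47, 0) = 13.47, max(-30.2, 0) = 0
Node 0 (S = 145): V_0 = e^(−0.05)·[0.6328·13.4660 + 0.3672·0.0000] = 8.1061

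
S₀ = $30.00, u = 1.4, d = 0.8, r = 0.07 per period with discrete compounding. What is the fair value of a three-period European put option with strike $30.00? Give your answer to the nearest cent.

$3.03

Risk-neutral probability p = (1 + 0.07 − 0.8)/(1.4 − 0.8) = 0.2700/0.6000 = 0.4500
Terminal stock prices: S_uuu = 82.32, S_uud = 47.04, S_udd = 26.88, S_ddd = 15.36
Terminal payoffs (K − S): max(-52.32, 0) = 0, max(-17.04, 0) = 0, max(3.12, 0) = 3.12, max(14.64, 0) = 14.64
Node uu (S = 58.8): V_uu = 1/1.07·[0.4500·0.0000 + 0.5500·0.0000] = 0.0000
Node ud (S = 33.6): V_ud = 1/1.07·[0.4500·0.0000 + 0.5500·3.1200] = 1.6037
Node dd (S = 19.2): V_dd = 1/1.07·[0.4500·3.1200 + 0.5500·14.6400] = 8.8374
Node u (S = 42): V_u = 1/1.07·[0.4500·0.0000 + 0.5500·1.6037] = 0.8244
Node d (S = 24): V_d = 1/1.07·[0.4500·1.6037 + 0.5500·8.8374] = 5.2170
Node 0 (S = 30): V_0 = 1/1.07·[0.4500·0.8244 + 0.5500·5.2170] = 3.0284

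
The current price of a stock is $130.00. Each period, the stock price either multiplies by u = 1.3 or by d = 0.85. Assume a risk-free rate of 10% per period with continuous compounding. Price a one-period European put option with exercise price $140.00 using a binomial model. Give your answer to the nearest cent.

Risk-neutral probability p = (e^0.1 − 0.85)/(1.3 − 0.85) = 0.2552/0.4500 = 0.5670
Terminal stock prices: S_u = 169, S_d = 110.5
Terminal payoffs (K − S): max(-29, 0) = 0, max(29.5, 0) = 29.5
Node 0 (S = 130): V_0 = e^(−0.1)·[0.5670·0.0000 + 0.4330·29.5000] = 11.5567

$11.56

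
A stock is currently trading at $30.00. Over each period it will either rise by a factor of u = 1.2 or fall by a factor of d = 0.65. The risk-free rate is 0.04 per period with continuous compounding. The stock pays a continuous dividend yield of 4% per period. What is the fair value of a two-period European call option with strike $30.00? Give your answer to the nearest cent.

Per-period risk-free factor R = e^0.04 = 1.0408; dividend-adjusted growth = e^(0.04−0.04) = 1.0000.
Risk-neutral probability p = (1.0000 − 0.65)/(1.2 − 0.65) = 0.3500/0.5500 = 0.6364
Terminal stock prices: S_uu = 43.2, S_ud = 23.4, S_dd = 12.68
Terminal payoffs (S − K): max(13.2, 0) = 13.2, max(-6.6, 0) = 0, max(-17.32, 0) = 0
Node u (S = 36): V_u = e^(−0.04)·[0.6364·13.2000 + 0.3636·0.0000] = 8.0706
Node d (S = 19.5): V_d = e^(−0.04)·[0.6364·0.0000 + 0.3636·0.0000] = 0.0000
Node 0 (S = 30): V_0 = e^(−0.04)·[0.6364·8.0706 + 0.3636·0.0000] = 4.9345

$4.93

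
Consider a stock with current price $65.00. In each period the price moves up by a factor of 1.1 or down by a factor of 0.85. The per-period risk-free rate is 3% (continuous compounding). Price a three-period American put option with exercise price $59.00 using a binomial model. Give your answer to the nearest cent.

Risk-neutral probability p = (e^0.03 − 0.85)/(1.1 − 0.85) = 0.1805/0.2500 = 0.7218
Terminal stock prices: S_uuu = 86.52, S_uud = 66.85, S_udd = 51.66, S_ddd = 39.92
Terminal payoffs (K − S): max(-27.52, 0) = 0, max(-7.853, 0) = 0, max(7.341, 0) = 7.341, max(19.08, 0) = 19.08
Node uu (S = 78.65): continuation = e^(−0.03)·[0.7218·0.0000 + 0.2782·0.0000] = 0.0000; exercise value = 0.0000 ≤ continuation, so V_uu = 0.0000
Node ud (S = 60.77): continuation = e^(−0.03)·[0.7218·0.0000 + 0.2782·7.3413] = 1.9818; exercise value = 0.0000 ≤ continuation, so V_ud = 1.9818
Node dd (S = 46.96): continuation = e^(−0.03)·[0.7218·7.3413 + 0.2782·19.0819] = 10.2938; exercise value = 12.0375 > continuation, so V_dd = 12.0375 (exercise)
Node u (S = 71.5): continuation = e^(−0.03)·[0.7218·0.0000 + 0.2782·1.9818] = 0.5350; exercise value = 0.0000 ≤ continuation, so V_u = 0.5350
Node d (S = 55.25): continuation = e^(−0.03)·[0.7218·1.9818 + 0.2782·12.0375] = 4.6379; exercise value = 3.7500 ≤ continuation, so V_d = 4.6379
Node 0 (S = 65): continuation = e^(−0.03)·[0.7218·0.5350 + 0.2782·4.6379] = 1.6268; exercise value = 0.0000 ≤ continuation, so V_0 = 1.6268

$1.63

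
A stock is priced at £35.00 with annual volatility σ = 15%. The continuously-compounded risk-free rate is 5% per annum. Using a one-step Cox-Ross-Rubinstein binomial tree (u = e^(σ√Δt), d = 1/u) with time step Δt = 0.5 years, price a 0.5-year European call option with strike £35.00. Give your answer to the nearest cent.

CRR parameters: u = e^(σ√Δt) = e^(0.15·√0.5) = 1.1119, d = 1/u = 0.8994
Per-period rate: rΔt = 0.05·0.5 = 0.025, so R = e^0.025 = 1.0253
Risk-neutral probability p = (e^0.025 − 0.8994)/(1.1119 − 0.8994) = 0.1259/0.2125 = 0.5926
Terminal stock prices: S_u = 38.92, S_d = 31.48
Terminal payoffs (S − K): max(3.916, 0) = 3.916, max(-3.522, 0) = 0
Node 0 (S = 35): V_0 = e^(−0.025)·[0.5926·3.9163 + 0.4074·0.0000] = 2.2636

£2.26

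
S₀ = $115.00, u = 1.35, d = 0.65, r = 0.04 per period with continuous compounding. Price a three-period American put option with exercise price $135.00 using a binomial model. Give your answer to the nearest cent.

$33.33

Risk-neutral probability p = (e^0.04 − 0.65)/(1.35 − 0.65) = 0.3908/0.7000 = 0.5583
Terminal stock prices: S_uuu = 282.9, S_uud = 136.2, S_udd = 65.59, S_ddd = 31.58
Terminal payoffs (K − S): max(-147.9, 0) = 0, max(-1.232, 0) = 0, max(69.41, 0) = 69.41, max(103.4, 0) = 103.4
Node uu (S = 209.6): continuation = e^(−0.04)·[0.5583·0.0000 + 0.4417·0.0000] = 0.0000; exercise value = 0.0000 ≤ continuation, so V_uu = 0.0000
Node ud (S = 100.9): continuation = e^(−0.04)·[0.5583·0.0000 + 0.4417·69.4069] = 29.4549; exercise value = 34.0875 > continuation, so V_ud = 34.0875 (exercise)
Node dd (S = 48.59): continuation = e^(−0.04)·[0.5583·69.4069 + 0.4417·103.4181] = 81.1191; exercise value = 86.4125 > continuation, so V_dd = 86.4125 (exercise)
Node u (S = 155.2): continuation = e^(−0.04)·[0.5583·0.0000 + 0.4417·34.0875] = 14.4660; exercise value = 0.0000 ≤ continuation, so V_u = 14.4660
Node d (S = 74.75): continuation = e^(−0.04)·[0.5583·34.0875 + 0.4417·86.4125] = 54.9566; exercise value = 60.2500 > continuation, so V_d = 60.2500 (exercise)
Node 0 (S = 115): continuation = e^(−0.04)·[0.5583·14.4660 + 0.4417·60.2500] = 33.3286; exercise value = 20.0000 ≤ continuation, so V_0 = 33.3286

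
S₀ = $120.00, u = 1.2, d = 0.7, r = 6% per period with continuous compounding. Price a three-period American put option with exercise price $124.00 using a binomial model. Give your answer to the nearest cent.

$14.89

Risk-neutral probability p = (e^0.06 − 0.7)/(1.2 − 0.7) = 0.3618/0.5000 = 0.7237
Terminal stock prices: S_uuu = 207.4, S_uud = 121, S_udd = 70.56, S_ddd = 41.16
Terminal payoffs (K − S): max(-83.36, 0) = 0, max(3.04, 0) = 3.04, max(53.44, 0) = 53.44, max(82.84, 0) = 82.84
Node uu (S = 172.8): continuation = e^(−0.06)·[0.7237·0.0000 + 0.2763·3.0400] = 0.7911; exercise value = 0.0000 ≤ continuation, so V_uu = 0.7911
Node ud (S = 100.8): continuation = e^(−0.06)·[0.7237·3.0400 + 0.2763·53.4400] = 15.9788; exercise value = 23.2000 > continuation, so V_ud = 23.2000 (exercise)
Node dd (S = 58.8): continuation = e^(−0.06)·[0.7237·53.4400 + 0.2763·82.8400] = 57.9788; exercise value = 65.2000 > continuation, so V_dd = 65.2000 (exercise)
Node u (S = 144): continuation = e^(−0.06)·[0.7237·0.7911 + 0.2763·23.2000] = 6.5766; exercise value = 0.0000 ≤ continuation, so V_u = 6.5766
Node d (S = 84): continuation = e^(−0.06)·[0.7237·23.2000 + 0.2763·65.2000] = 32.7788; exercise value = 40.0000 > continuation, so V_d = 40.0000 (exercise)
Node 0 (S = 120): continuation = e^(−0.06)·[0.7237·6.5766 + 0.2763·40.0000] = 14.8916; exercise value = 4.0000 ≤ continuation, so V_0 = 14.8916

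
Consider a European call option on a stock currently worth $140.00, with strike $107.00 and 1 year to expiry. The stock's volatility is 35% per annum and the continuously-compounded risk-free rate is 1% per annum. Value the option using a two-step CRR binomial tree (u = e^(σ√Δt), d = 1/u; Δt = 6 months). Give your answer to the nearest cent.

CRR parameters: u = e^(σ√Δt) = e^(0.35·√0.5) = 1.2808, d = 1/u = 0.7808
Per-period rate: rΔt = 0.01·0.5 = 0.005, so R = e^0.005 = 1.0050
Risk-neutral probability p = (e^0.005 − 0.7808)/(1.2808 − 0.7808) = 0.2243/0.5000 = 0.4485
Terminal stock prices: S_uu = 229.7, S_ud = 140, S_dd = 85.34
Terminal payoffs (S − K): max(122.7, 0) = 122.7, max(33, 0) = 33, max(-21.66, 0) = 0
Node u (S = 179.3): V_u = e^(−0.005)·[0.4485·122.6640 + 0.5515·33.0000] = 72.8461
Node d (S = 109.3): V_d = e^(−0.005)·[0.4485·33.0000 + 0.5515·0.0000] = 14.7256
Node 0 (S = 140): V_0 = e^(−0.005)·[0.4485·72.8461 + 0.5515·14.7256] = 40.5872

$40.59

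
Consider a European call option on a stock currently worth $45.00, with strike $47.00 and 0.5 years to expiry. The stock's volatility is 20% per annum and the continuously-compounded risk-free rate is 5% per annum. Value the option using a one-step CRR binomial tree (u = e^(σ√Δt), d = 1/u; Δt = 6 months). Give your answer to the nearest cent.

$2.61

CRR parameters: u = e^(σ√Δt) = e^(0.2·√0.5) = 1.1519, d = 1/u = 0.8681
Per-period rate: rΔt = 0.05·0.5 = 0.025, so R = e^0.025 = 1.0253
Risk-neutral probability p = (e^0.025 − 0.8681)/(1.1519 − 0.8681) = 0.1572/0.2838 = 0.5539
Terminal stock prices: S_u = 51.84, S_d = 39.07
Terminal payoffs (S − K): max(4.836, 0) = 4.836, max(-7.934, 0) = 0
Node 0 (S = 45): V_0 = e^(−0.025)·[0.5539·4.8359 + 0.4461·0.0000] = 2.6125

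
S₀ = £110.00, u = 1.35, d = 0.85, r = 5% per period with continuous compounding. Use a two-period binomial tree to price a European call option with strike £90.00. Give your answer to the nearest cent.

Risk-neutral probability p = (e^0.05 − 0.85)/(1.35 − 0.85) = 0.2013/0.5000 = 0.4025
Terminal stock prices: S_uu = 200.5, S_ud = 126.2, S_dd = 79.47
Terminal payoffs (S − K): max(110.5, 0) = 110.5, max(36.22, 0) = 36.22, max(-10.53, 0) = 0
Node u (S = 148.5): V_u = e^(−0.05)·[0.4025·110.4750 + 0.5975·36.2250] = 62.8894
Node d (S = 93.5): V_d = e^(−0.05)·[0.4025·36.2250 + 0.5975·0.0000] = 13.8709
Node 0 (S = 110): V_0 = e^(−0.05)·[0.4025·62.8894 + 0.5975·13.8709] = 31.9641

£31.96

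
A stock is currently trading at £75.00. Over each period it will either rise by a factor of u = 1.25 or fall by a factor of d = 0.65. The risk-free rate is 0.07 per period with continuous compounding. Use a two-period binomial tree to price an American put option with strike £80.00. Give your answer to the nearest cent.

Risk-neutral probability p = (e^0.07 − 0.65)/(1.25 − 0.65) = 0.4225/0.6000 = 0.7042
Terminal stock prices: S_uu = 117.2, S_ud = 60.94, S_dd = 31.69
Terminal payoffs (K − S): max(-37.19, 0) = 0, max(19.06, 0) = 19.06, max(48.31, 0) = 48.31
Node u (S = 93.75): continuation = e^(−0.07)·[0.7042·0.0000 + 0.2958·19.0625] = 5.2578; exercise value = 0.0000 ≤ continuation, so V_u = 5.2578
Node d (S = 48.75): continuation = e^(−0.07)·[0.7042·19.0625 + 0.2958·48.3125] = 25.8415; exercise value = 31.2500 > continuation, so V_d = 31.2500 (exercise)
Node 0 (S = 75): continuation = e^(−0.07)·[0.7042·5.2578 + 0.2958·31.2500] = 12.0715; exercise value = 5.0000 ≤ continuation, so V_0 = 12.0715

£12.07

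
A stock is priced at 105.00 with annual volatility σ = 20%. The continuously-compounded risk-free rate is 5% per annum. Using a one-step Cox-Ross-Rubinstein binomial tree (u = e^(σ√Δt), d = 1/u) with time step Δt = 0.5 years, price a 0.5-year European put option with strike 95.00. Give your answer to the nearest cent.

CRR parameters: u = e^(σ√Δt) = e^(0.2·√0.5) = 1.1519, d = 1/u = 0.8681
Per-period rate: rΔt = 0.05·0.5 = 0.025, so R = e^0.025 = 1.0253
Risk-neutral probability p = (e^0.025 − 0.8681)/(1.1519 − 0.8681) = 0.1572/0.2838 = 0.5539
Terminal stock prices: S_u = 121, S_d = 91.15
Terminal payoffs (K − S): max(-25.95, 0) = 0, max(3.847, 0) = 3.847
Node 0 (S = 105): V_0 = e^(−0.025)·[0.5539·0.0000 + 0.4461·3.8470] = 1.6738

1.67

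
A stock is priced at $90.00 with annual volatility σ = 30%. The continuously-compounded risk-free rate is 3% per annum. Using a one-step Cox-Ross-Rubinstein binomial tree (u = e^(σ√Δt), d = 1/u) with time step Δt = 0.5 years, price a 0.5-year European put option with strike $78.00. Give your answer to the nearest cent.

$2.65

CRR parameters: u = e^(σ√Δt) = e^(0.3·√0.5) = 1.2363, d = 1/u = 0.8089
Per-period rate: rΔt = 0.03·0.5 = 0.015, so R = e^0.015 = 1.0151
Risk-neutral probability p = (e^0.015 − 0.8089)/(1.2363 − 0.8089) = 0.2063/0.4275 = 0.4825
Terminal stock prices: S_u = 111.3, S_d = 72.8
Terminal payoffs (K − S): max(-33.27, 0) = 0, max(5.203, 0) = 5.203
Node 0 (S = 90): V_0 = e^(−0.015)·[0.4825·0.0000 + 0.5175·5.2028] = 2.6523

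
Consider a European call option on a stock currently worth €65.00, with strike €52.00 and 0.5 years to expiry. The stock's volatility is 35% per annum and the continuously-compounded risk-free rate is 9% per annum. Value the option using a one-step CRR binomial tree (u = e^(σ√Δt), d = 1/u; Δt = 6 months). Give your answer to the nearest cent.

€15.85

CRR parameters: u = e^(σ√Δt) = e^(0.35·√0.5) = 1.2808, d = 1/u = 0.7808
Per-period rate: rΔt = 0.09·0.5 = 0.045, so R = e^0.045 = 1.0460
Risk-neutral probability p = (e^0.045 − 0.7808)/(1.2808 − 0.7808) = 0.2653/0.5000 = 0.5305
Terminal stock prices: S_u = 83.25, S_d = 50.75
Terminal payoffs (S − K): max(31.25, 0) = 31.25, max(-1.251, 0) = 0
Node 0 (S = 65): V_0 = e^(−0.045)·[0.5305·31.2522 + 0.4695·0.0000] = 15.8495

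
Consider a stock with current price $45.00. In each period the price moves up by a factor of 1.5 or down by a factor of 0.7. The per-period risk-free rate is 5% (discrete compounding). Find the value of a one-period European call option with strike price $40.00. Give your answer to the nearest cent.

$11.46

Risk-neutral probability p = (1 + 0.05 − 0.7)/(1.5 − 0.7) = 0.3500/0.8000 = 0.4375
Terminal stock prices: S_u = 67.5, S_d = 31.5
Terminal payoffs (S − K): max(27.5, 0) = 27.5, max(-8.5, 0) = 0
Node 0 (S = 45): V_0 = 1/1.05·[0.4375·27.5000 + 0.5625·0.0000] = 11.4583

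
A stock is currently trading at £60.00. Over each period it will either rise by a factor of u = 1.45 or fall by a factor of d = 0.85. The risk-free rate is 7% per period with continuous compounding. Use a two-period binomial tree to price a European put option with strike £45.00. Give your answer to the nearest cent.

Risk-neutral probability p = (e^0.07 − 0.85)/(1.45 − 0.85) = 0.2225/0.6000 = 0.3708
Terminal stock prices: S_uu = 126.2, S_ud = 73.95, S_dd = 43.35
Terminal payoffs (K − S): max(-81.15, 0) = 0, max(-28.95, 0) = 0, max(1.65, 0) = 1.65
Node u (S = 87): V_u = e^(−0.07)·[0.3708·0.0000 + 0.6292·0.0000] = 0.0000
Node d (S = 51): V_d = e^(−0.07)·[0.3708·0.0000 + 0.6292·1.6500] = 0.9679
Node 0 (S = 60): V_0 = e^(−0.07)·[0.3708·0.0000 + 0.6292·0.9679] = 0.5678

£0.57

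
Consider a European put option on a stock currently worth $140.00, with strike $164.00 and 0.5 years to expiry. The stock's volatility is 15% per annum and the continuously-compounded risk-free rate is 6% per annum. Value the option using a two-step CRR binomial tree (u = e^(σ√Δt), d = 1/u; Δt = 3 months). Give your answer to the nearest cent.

$19.15

CRR parameters: u = e^(σ√Δt) = e^(0.15·√0.25) = 1.0779, d = 1/u = 0.9277
Per-period rate: rΔt = 0.06·0.25 = 0.015, so R = e^0.015 = 1.0151
Risk-neutral probability p = (e^0.015 − 0.9277)/(1.0779 − 0.9277) = 0.0874/0.1501 = 0.5819
Terminal stock prices: S_uu = 162.7, S_ud = 140, S_dd = 120.5
Terminal payoffs (K − S): max(1.343, 0) = 1.343, max(24, 0) = 24, max(43.5, 0) = 43.5
Node u (S = 150.9): V_u = e^(−0.015)·[0.5819·1.3432 + 0.4181·24.0000] = 10.6546
Node d (S = 129.9): V_d = e^(−0.015)·[0.5819·24.0000 + 0.4181·43.5009] = 31.6743
Node 0 (S = 140): V_0 = e^(−0.015)·[0.5819·10.6546 + 0.4181·31.6743] = 19.1531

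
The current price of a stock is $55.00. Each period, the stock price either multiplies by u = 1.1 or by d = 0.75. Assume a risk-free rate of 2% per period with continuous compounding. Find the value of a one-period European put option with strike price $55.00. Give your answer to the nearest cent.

Risk-neutral probability p = (e^0.02 − 0.75)/(1.1 − 0.75) = 0.2702/0.3500 = 0.7720
Terminal stock prices: S_u = 60.5, S_d = 41.25
Terminal payoffs (K − S): max(-5.5, 0) = 0, max(13.75, 0) = 13.75
Node 0 (S = 55): V_0 = e^(−0.02)·[0.7720·0.0000 + 0.2280·13.7500] = 3.0729

$3.07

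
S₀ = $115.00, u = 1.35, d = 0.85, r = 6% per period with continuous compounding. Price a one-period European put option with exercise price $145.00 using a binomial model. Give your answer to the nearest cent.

Risk-neutral probability p = (e^0.06 − 0.85)/(1.35 − 0.85) = 0.2118/0.5000 = 0.4237
Terminal stock prices: S_u = 155.2, S_d = 97.75
Terminal payoffs (K − S): max(-10.25, 0) = 0, max(47.25, 0) = 47.25
Node 0 (S = 115): V_0 = e^(−0.06)·[0.4237·0.0000 + 0.5763·47.2500] = 25.6456

$25.65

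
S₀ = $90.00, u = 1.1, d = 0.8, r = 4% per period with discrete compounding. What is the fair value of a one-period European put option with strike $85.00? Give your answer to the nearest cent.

Risk-neutral probability p = (1 + 0.04 − 0.8)/(1.1 − 0.8) = 0.2400/0.3000 = 0.8000
Terminal stock prices: S_u = 99, S_d = 72
Terminal payoffs (K − S): max(-14, 0) = 0, max(13, 0) = 13
Node 0 (S = 90): V_0 = 1/1.04·[0.8000·0.0000 + 0.2000·13.0000] = 2.5000

$2.50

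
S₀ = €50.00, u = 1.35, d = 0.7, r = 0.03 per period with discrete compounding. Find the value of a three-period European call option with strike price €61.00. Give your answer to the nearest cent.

Risk-neutral probability p = (1 + 0.03 − 0.7)/(1.35 − 0.7) = 0.3300/0.6500 = 0.5077
Terminal stock prices: S_uuu = 123, S_uud = 63.79, S_udd = 33.07, S_ddd = 17.15
Terminal payoffs (S − K): max(62.02, 0) = 62.02, max(2.788, 0) = 2.788, max(-27.93, 0) = 0, max(-43.85, 0) = 0
Node uu (S = 91.13): V_uu = 1/1.03·[0.5077·62.0188 + 0.4923·2.7875] = 31.9017
Node ud (S = 47.25): V_ud = 1/1.03·[0.5077·2.7875 + 0.4923·0.0000] = 1.3740
Node dd (S = 24.5): V_dd = 1/1.03·[0.5077·0.0000 + 0.4923·0.0000] = 0.0000
Node u (S = 67.5): V_u = 1/1.03·[0.5077·31.9017 + 0.4923·1.3740] = 16.3812
Node d (S = 35): V_d = 1/1.03·[0.5077·1.3740 + 0.4923·0.0000] = 0.6772
Node 0 (S = 50): V_0 = 1/1.03·[0.5077·16.3812 + 0.4923·0.6772] = 8.3981

€8.40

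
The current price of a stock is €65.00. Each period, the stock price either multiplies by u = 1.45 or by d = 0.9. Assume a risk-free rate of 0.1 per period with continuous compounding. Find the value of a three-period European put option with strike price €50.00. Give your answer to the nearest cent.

Risk-neutral probability p = (e^0.1 − 0.9)/(1.45 − 0.9) = 0.2052/0.5500 = 0.3730
Terminal stock prices: S_uuu = 198.2, S_uud = 123, S_udd = 76.34, S_ddd = 47.39
Terminal payoffs (K − S): max(-148.2, 0) = 0, max(-73, 0) = 0, max(-26.34, 0) = 0, max(2.615, 0) = 2.615
Node uu (S = 136.7): V_uu = e^(−0.1)·[0.3730·0.0000 + 0.6270·0.0000] = 0.0000
Node ud (S = 84.83): V_ud = e^(−0.1)·[0.3730·0.0000 + 0.6270·0.0000] = 0.0000
Node dd (S = 52.65): V_dd = e^(−0.1)·[0.3730·0.0000 + 0.6270·2.6150] = 1.4835
Node u (S = 94.25): V_u = e^(−0.1)·[0.3730·0.0000 + 0.6270·0.0000] = 0.0000
Node d (S = 58.5): V_d = e^(−0.1)·[0.3730·0.0000 + 0.6270·1.4835] = 0.8416
Node 0 (S = 65): V_0 = e^(−0.1)·[0.3730·0.0000 + 0.6270·0.8416] = 0.4774

€0.48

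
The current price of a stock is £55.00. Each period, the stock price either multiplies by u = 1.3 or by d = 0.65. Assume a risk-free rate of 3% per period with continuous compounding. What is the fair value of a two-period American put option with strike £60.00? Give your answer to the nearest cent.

£12.85

Risk-neutral probability p = (e^0.03 − 0.65)/(1.3 − 0.65) = 0.3805/0.6500 = 0.5853
Terminal stock prices: S_uu = 92.95, S_ud = 46.48, S_dd = 23.24
Terminal payoffs (K − S): max(-32.95, 0) = 0, max(13.52, 0) = 13.52, max(36.76, 0) = 36.76
Node u (S = 71.5): continuation = e^(−0.03)·[0.5853·0.0000 + 0.4147·13.5250] = 5.4429; exercise value = 0.0000 ≤ continuation, so V_u = 5.4429
Node d (S = 35.75): continuation = e^(−0.03)·[0.5853·13.5250 + 0.4147·36.7625] = 22.4767; exercise value = 24.2500 > continuation, so V_d = 24.2500 (exercise)
Node 0 (S = 55): continuation = e^(−0.03)·[0.5853·5.4429 + 0.4147·24.2500] = 12.8505; exercise value = 5.0000 ≤ continuation, so V_0 = 12.8505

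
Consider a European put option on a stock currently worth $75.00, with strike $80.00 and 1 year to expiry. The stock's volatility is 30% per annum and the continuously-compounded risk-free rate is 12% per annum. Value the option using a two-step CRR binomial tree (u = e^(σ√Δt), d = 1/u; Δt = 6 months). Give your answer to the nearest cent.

CRR parameters: u = e^(σ√Δt) = e^(0.3·√0.5) = 1.2363, d = 1/u = 0.8089
Per-period rate: rΔt = 0.12·0.5 = 0.06, so R = e^0.06 = 1.0618
Risk-neutral probability p = (e^0.06 − 0.8089)/(1.2363 − 0.8089) = 0.2530/0.4275 = 0.5918
Terminal stock prices: S_uu = 114.6, S_ud = 75, S_dd = 49.07
Terminal payoffs (K − S): max(-34.63, 0) = 0, max(5, 0) = 5, max(30.93, 0) = 30.93
Node u (S = 92.72): V_u = e^(−0.06)·[0.5918·0.0000 + 0.4082·5.0000] = 1.9220
Node d (S = 60.66): V_d = e^(−0.06)·[0.5918·5.0000 + 0.4082·30.9312] = 14.6768
Node 0 (S = 75): V_0 = e^(−0.06)·[0.5918·1.9220 + 0.4082·14.6768] = 6.7131

$6.71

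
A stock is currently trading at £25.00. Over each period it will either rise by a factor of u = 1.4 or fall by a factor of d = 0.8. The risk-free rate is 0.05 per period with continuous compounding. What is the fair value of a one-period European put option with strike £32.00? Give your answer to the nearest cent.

£6.63

Risk-neutral probability p = (e^0.05 − 0.8)/(1.4 − 0.8) = 0.2513/0.6000 = 0.4188
Terminal stock prices: S_u = 35, S_d = 20
Terminal payoffs (K − S): max(-3, 0) = 0, max(12, 0) = 12
Node 0 (S = 25): V_0 = e^(−0.05)·[0.4188·0.0000 + 0.5812·12.0000] = 6.6344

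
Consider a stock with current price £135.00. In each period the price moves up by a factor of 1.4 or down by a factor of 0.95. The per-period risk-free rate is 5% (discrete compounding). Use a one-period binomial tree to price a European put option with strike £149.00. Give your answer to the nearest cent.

Risk-neutral probability p = (1 + 0.05 − 0.95)/(1.4 − 0.95) = 0.1000/0.4500 = 0.2222
Terminal stock prices: S_u = 189, S_d = 128.2
Terminal payoffs (K − S): max(-40, 0) = 0, max(20.75, 0) = 20.75
Node 0 (S = 135): V_0 = 1/1.05·[0.2222·0.0000 + 0.7778·20.7500] = 15.3704

£15.37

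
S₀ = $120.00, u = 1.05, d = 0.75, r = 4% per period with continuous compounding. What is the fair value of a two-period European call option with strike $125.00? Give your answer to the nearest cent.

$6.33

Risk-neutral probability p = (e^0.04 − 0.75)/(1.05 − 0.75) = 0.2908/0.3000 = 0.9694
Terminal stock prices: S_uu = 132.3, S_ud = 94.5, S_dd = 67.5
Terminal payoffs (S − K): max(7.3, 0) = 7.3, max(-30.5, 0) = 0, max(-57.5, 0) = 0
Node u (S = 126): V_u = e^(−0.04)·[0.9694·7.3000 + 0.0306·0.0000] = 6.7989
Node d (S = 90): V_d = e^(−0.04)·[0.9694·0.0000 + 0.0306·0.0000] = 0.0000
Node 0 (S = 120): V_0 = e^(−0.04)·[0.9694·6.7989 + 0.0306·0.0000] = 6.3322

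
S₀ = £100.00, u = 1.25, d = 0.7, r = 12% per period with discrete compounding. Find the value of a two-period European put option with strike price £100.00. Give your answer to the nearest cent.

£5.87

Risk-neutral probability p = (1 + 0.12 − 0.7)/(1.25 − 0.7) = 0.4200/0.5500 = 0.7636
Terminal stock prices: S_uu = 156.2, S_ud = 87.5, S_dd = 49
Terminal payoffs (K − S): max(-56.25, 0) = 0, max(12.5, 0) = 12.5, max(51, 0) = 51
Node u (S = 125): V_u = 1/1.12·[0.7636·0.0000 + 0.2364·12.5000] = 2.6380
Node d (S = 70): V_d = 1/1.12·[0.7636·12.5000 + 0.2364·51.0000] = 19.2857
Node 0 (S = 100): V_0 = 1/1.12·[0.7636·2.6380 + 0.2364·19.2857] = 5.8687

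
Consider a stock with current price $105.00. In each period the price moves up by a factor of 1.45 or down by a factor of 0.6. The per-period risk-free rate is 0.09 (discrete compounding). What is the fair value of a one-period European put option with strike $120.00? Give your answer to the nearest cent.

Risk-neutral probability p = (1 + 0.09 − 0.6)/(1.45 − 0.6) = 0.4900/0.8500 = 0.5765
Terminal stock prices: S_u = 152.2, S_d = 63
Terminal payoffs (K − S): max(-32.25, 0) = 0, max(57, 0) = 57
Node 0 (S = 105): V_0 = 1/1.09·[0.5765·0.0000 + 0.4235·57.0000] = 22.1479

$22.15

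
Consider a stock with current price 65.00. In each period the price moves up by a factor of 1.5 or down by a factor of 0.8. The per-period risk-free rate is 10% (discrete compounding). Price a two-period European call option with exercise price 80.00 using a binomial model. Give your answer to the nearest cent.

Risk-neutral probability p = (1 + 0.1 − 0.8)/(1.5 − 0.8) = 0.3000/0.7000 = 0.4286
Terminal stock prices: S_uu = 146.2, S_ud = 78, S_dd = 41.6
Terminal payoffs (S − K): max(66.25, 0) = 66.25, max(-2, 0) = 0, max(-38.4, 0) = 0
Node u (S = 97.5): V_u = 1/1.1·[0.4286·66.2500 + 0.5714·0.0000] = 25.8117
Node d (S = 52): V_d = 1/1.1·[0.4286·0.0000 + 0.5714·0.0000] = 0.0000
Node 0 (S = 65): V_0 = 1/1.1·[0.4286·25.8117 + 0.5714·0.0000] = 10.0565

10.06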